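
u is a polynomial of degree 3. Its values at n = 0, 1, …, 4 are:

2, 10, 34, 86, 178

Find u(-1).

-2

First differences: 8, 24, 52, 92. Second differences: 16, 28, 40. Third differences: 12, 12.
Level-3 differences are constant, so u has degree 3.
Fitting a degree-3 polynomial gives u(n) = 2n³ + 2n² + 4n + 2.
Then u(-1) = -2.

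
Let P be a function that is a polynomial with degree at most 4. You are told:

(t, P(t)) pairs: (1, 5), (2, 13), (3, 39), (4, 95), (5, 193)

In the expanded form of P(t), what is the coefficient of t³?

First differences: 8, 26, 56, 98. Second differences: 18, 30, 42. Third differences: 12, 12.
Level-3 differences are constant, so P has degree 3.
Fitting a degree-3 polynomial gives P(t) = 2t³ - 3t² + 3t + 3.
The coefficient of t³ is 2.

2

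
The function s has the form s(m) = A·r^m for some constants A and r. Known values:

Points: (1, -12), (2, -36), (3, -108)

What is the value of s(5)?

-972

Consecutive ratio: -36/(-12) = 3, and -108/(-36) = 3, so r = 3.
Then A·3^1 = -12 gives A = -4, and s(m) = -4·3^m.
s(5) = -4·3^5 = -972.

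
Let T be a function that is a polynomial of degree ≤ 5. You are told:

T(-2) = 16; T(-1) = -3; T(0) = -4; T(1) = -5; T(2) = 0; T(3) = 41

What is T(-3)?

First differences: -19, -1, -1, 5, 41. Second differences: 18, 0, 6, 36. Third differences: -18, 6, 30. Fourth differences: 24, 24.
Level-4 differences are constant, so T has degree 4.
Fitting a degree-4 polynomial gives T(m) = m^4 - m³ - m² - 4.
Then T(-3) = 95.

95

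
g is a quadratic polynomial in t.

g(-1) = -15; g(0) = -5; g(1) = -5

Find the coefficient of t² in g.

Write g(t) = at² + bt + c; the 3 given values yield a linear system in the 3 coefficients.
Solving, g(t) = -5t² + 5t - 5.
The coefficient of t² is -5.

-5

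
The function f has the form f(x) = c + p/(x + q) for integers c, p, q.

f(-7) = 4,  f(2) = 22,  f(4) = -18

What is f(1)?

(f(x) − c)(x + q) = p for each data point; the three points give a linear system in c and q, then p follows.
Solving: c = 2, q = -3, p = -20, so f(x) = 2 − 20/(x − 3).
Then f(1) = 2 − 20/(-2) = 12.

12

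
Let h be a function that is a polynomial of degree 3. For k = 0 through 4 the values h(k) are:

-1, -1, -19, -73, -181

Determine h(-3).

First differences: 0, -18, -54, -108. Second differences: -18, -36, -54. Third differences: -18, -18.
Level-3 differences are constant, so h has degree 3.
Fitting a degree-3 polynomial gives h(k) = -3k³ + 3k - 1.
Then h(-3) = 71.

71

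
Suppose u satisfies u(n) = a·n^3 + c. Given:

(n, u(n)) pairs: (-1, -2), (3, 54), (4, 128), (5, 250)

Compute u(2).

From u(-1) = -2 and u(3) = 54: -1a + c = -2 and 27a + c = 54.
Subtracting: 28a = 56, so a = 2; then c = -2 − 2·(-1) = 0.
So u(n) = 2n³ + 0, and u(2) = 16.

16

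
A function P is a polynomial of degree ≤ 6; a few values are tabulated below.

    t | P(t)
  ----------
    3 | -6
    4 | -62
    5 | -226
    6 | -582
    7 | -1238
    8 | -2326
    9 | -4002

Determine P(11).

-9862

First differences: -56, -164, -356, -656, -1088, -1676. Second differences: -108, -192, -300, -432, -588. Third differences: -84, -108, -132, -156. Fourth differences: -24, -24, -24.
Level-4 differences are constant, so P has degree 4.
Fitting a degree-4 polynomial gives P(t) = -t^4 + 4t³ - 5t² + 6t - 6.
Then P(11) = -9862.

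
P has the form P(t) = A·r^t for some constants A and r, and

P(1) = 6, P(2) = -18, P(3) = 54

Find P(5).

486

Consecutive ratio: -18/6 = -3, and 54/(-18) = -3, so r = -3.
Then A·(-3)^1 = 6 gives A = -2, and P(t) = -2·(-3)^t.
P(5) = -2·(-3)^5 = 486.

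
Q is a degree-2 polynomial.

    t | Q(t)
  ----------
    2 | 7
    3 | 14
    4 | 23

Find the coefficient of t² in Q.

1

Write Q(t) = at² + bt + c; the 3 given values yield a linear system in the 3 coefficients.
Solving, Q(t) = t² + 2t - 1.
The coefficient of t² is 1.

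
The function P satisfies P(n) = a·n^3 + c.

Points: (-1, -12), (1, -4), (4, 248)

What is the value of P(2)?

24

From P(-1) = -12 and P(1) = -4: -1a + c = -12 and 1a + c = -4.
Subtracting: 2a = 8, so a = 4; then c = -12 − 4·(-1) = -8.
So P(n) = 4n³ − 8, and P(2) = 24.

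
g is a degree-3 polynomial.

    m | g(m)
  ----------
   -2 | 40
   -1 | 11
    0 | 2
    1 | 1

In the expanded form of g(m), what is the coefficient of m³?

Write g(m) = am³ + bm² + cm + d; the 4 given values yield a linear system in the 4 coefficients.
Solving, g(m) = -2m³ + 4m² - 3m + 2.
The coefficient of m³ is -2.

-2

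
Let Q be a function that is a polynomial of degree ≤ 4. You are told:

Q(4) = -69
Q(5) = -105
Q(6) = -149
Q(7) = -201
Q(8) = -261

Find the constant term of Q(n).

-5

First differences: -36, -44, -52, -60. Second differences: -8, -8, -8.
Level-2 differences are constant, so Q has degree 2.
Fitting a degree-2 polynomial gives Q(n) = -4n² - 5.
The constant term is Q(0) = -5.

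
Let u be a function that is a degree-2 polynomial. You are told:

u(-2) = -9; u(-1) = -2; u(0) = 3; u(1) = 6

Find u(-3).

Write u(m) = am² + bm + c; the 4 given values yield a linear system in the 3 coefficients.
Solving, u(m) = -m² + 4m + 3.
Then u(-3) = -18.

-18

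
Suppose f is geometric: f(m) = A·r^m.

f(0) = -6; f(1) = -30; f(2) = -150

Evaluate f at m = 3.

Consecutive ratio: -30/(-6) = 5, and -150/(-30) = 5, so r = 5.
Then A·5^0 = -6 gives A = -6, and f(m) = -6·5^m.
f(3) = -6·5^3 = -750.

-750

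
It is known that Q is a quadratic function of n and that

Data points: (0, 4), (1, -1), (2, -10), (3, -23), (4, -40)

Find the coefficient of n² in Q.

First differences: -5, -9, -13, -17. Second differences: -4, -4, -4.
Level-2 differences are constant, so Q has degree 2.
Fitting a degree-2 polynomial gives Q(n) = -2n² - 3n + 4.
The coefficient of n² is -2.

-2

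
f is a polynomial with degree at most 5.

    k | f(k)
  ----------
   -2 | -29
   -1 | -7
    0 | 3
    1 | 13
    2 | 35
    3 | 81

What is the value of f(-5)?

First differences: 22, 10, 10, 22, 46. Second differences: -12, 0, 12, 24. Third differences: 12, 12, 12.
Level-3 differences are constant, so f has degree 3.
Fitting a degree-3 polynomial gives f(k) = 2k³ + 8k + 3.
Then f(-5) = -287.

-287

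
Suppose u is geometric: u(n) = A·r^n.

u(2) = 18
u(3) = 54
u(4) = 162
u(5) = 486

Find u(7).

Consecutive ratio: 54/18 = 3, and 162/54 = 3, so r = 3.
Then A·3^2 = 18 gives A = 2, and u(n) = 2·3^n.
u(7) = 2·3^7 = 4374.

4374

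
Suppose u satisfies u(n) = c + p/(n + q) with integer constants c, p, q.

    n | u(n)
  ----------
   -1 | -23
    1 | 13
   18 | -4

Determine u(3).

(u(n) − c)(n + q) = p for each data point; the three points give a linear system in c and q, then p follows.
Solving: c = -5, q = 0, p = 18, so u(n) = -5 + 18/(n + 0).
Then u(3) = -5 + 18/3 = 1.

1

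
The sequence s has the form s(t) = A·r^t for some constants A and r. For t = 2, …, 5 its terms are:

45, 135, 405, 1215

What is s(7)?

10935

Consecutive ratio: 135/45 = 3, and 405/135 = 3, so r = 3.
Then A·3^2 = 45 gives A = 5, and s(t) = 5·3^t.
s(7) = 5·3^7 = 10935.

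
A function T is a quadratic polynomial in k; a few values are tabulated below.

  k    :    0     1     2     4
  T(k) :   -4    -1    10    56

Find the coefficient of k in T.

-1

Write T(k) = ak² + bk + c; the 4 given values yield a linear system in the 3 coefficients.
Solving, T(k) = 4k² - k - 4.
The coefficient of k is -1.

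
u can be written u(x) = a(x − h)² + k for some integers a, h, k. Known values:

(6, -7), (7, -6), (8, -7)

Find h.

7

First differences 1, -1; second difference -2 = 2a, so a = -1.
Expanding, the x-coefficient is −2ah = 2h; matching it to the data gives h = 7, and then k = -6.
So u(x) = -1(x − 7)² − 6.
Hence h = 7.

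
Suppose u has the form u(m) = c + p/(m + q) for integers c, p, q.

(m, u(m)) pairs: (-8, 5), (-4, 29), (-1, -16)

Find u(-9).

(u(m) − c)(m + q) = p for each data point; the three points give a linear system in c and q, then p follows.
Solving: c = -1, q = 3, p = -30, so u(m) = -1 − 30/(m + 3).
Then u(-9) = -1 − 30/(-6) = 4.

4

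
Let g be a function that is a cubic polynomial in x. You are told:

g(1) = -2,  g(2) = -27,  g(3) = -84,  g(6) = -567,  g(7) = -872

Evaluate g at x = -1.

0

Write g(x) = ax³ + bx² + cx + d; the 5 given values yield a linear system in the 4 coefficients.
Solving, g(x) = -2x³ - 4x² + x + 3.
Then g(-1) = 0.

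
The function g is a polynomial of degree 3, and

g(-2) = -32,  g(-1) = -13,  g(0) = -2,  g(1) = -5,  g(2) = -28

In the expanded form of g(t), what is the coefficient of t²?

-7

First differences: 19, 11, -3, -23. Second differences: -8, -14, -20. Third differences: -6, -6.
Level-3 differences are constant, so g has degree 3.
Fitting a degree-3 polynomial gives g(t) = -t³ - 7t² + 5t - 2.
The coefficient of t² is -7.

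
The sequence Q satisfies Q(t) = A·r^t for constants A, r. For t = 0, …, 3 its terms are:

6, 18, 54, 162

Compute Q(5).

Consecutive ratio: 18/6 = 3, and 54/18 = 3, so r = 3.
Then A·3^0 = 6 gives A = 6, and Q(t) = 6·3^t.
Q(5) = 6·3^5 = 1458.

1458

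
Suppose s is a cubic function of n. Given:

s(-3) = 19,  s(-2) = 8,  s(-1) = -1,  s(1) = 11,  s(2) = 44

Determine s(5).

323

Write s(n) = an³ + bn² + cn + d; the 5 given values yield a linear system in the 4 coefficients.
Solving, s(n) = n³ + 7n² + 5n - 2.
Then s(5) = 323.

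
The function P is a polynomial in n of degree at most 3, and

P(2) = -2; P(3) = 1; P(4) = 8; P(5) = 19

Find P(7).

First differences: 3, 7, 11. Second differences: 4, 4.
Level-2 differences are constant, so P has degree 2.
Fitting a degree-2 polynomial gives P(n) = 2n² - 7n + 4.
Then P(7) = 53.

53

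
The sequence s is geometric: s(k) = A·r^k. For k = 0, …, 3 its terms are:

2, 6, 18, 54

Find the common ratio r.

3

Consecutive ratio: 6/2 = 3, and 18/6 = 3, so r = 3.
Then A·3^0 = 2 gives A = 2, and s(k) = 2·3^k.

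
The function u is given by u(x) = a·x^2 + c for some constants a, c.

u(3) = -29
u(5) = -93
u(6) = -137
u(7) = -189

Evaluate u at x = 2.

From u(3) = -29 and u(5) = -93: 9a + c = -29 and 25a + c = -93.
Subtracting: 16a = -64, so a = -4; then c = -29 − (-4)·9 = 7.
So u(x) = -4x² + 7, and u(2) = -9.

-9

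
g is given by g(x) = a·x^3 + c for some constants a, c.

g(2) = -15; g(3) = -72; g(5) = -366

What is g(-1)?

12

From g(2) = -15 and g(3) = -72: 8a + c = -15 and 27a + c = -72.
Subtracting: 19a = -57, so a = -3; then c = -15 − (-3)·8 = 9.
So g(x) = -3x³ + 9, and g(-1) = 12.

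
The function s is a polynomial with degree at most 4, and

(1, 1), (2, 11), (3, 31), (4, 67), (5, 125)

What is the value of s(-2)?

Write s(x) = ax^4 + bx³ + cx² + dx + e; the 5 given values yield a linear system in the 5 coefficients.
Solving, the leading coefficient vanishes, and s(x) = x³ - x² + 6x - 5.
Then s(-2) = -29.

-29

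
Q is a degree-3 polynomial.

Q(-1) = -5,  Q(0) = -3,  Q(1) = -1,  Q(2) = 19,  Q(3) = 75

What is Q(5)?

First differences: 2, 2, 20, 56. Second differences: 0, 18, 36. Third differences: 18, 18.
Level-3 differences are constant, so Q has degree 3.
Fitting a degree-3 polynomial gives Q(n) = 3n³ - n - 3.
Then Q(5) = 367.

367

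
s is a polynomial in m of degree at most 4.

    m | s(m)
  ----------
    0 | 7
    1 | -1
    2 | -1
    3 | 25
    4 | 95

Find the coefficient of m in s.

First differences: -8, 0, 26, 70. Second differences: 8, 26, 44. Third differences: 18, 18.
Level-3 differences are constant, so s has degree 3.
Fitting a degree-3 polynomial gives s(m) = 3m³ - 5m² - 6m + 7.
The coefficient of m is -6.

-6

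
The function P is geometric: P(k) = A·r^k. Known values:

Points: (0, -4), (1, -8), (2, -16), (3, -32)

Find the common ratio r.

2

Consecutive ratio: -8/(-4) = 2, and -16/(-8) = 2, so r = 2.
Then A·2^0 = -4 gives A = -4, and P(k) = -4·2^k.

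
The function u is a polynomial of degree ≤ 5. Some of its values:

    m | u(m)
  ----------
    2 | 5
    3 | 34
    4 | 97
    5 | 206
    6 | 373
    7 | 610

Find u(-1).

2

Write u(m) = am^5 + bm^4 + cm³ + dm² + em + p; the 6 given values yield a linear system in the 6 coefficients.
Solving, the top 2 coefficients vanish, and u(m) = 2m³ - m² - 4m + 1.
Then u(-1) = 2.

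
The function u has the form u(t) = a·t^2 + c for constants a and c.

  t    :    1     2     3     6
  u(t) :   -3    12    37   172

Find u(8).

From u(1) = -3 and u(2) = 12: 1a + c = -3 and 4a + c = 12.
Subtracting: 3a = 15, so a = 5; then c = -3 − 5·1 = -8.
So u(t) = 5t² − 8, and u(8) = 312.

312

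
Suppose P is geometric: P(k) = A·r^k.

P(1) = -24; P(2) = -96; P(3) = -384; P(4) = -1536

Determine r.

4

Consecutive ratio: -96/(-24) = 4, and -384/(-96) = 4, so r = 4.
Then A·4^1 = -24 gives A = -6, and P(k) = -6·4^k.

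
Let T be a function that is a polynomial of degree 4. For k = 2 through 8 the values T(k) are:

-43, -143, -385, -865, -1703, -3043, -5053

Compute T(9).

First differences: -100, -242, -480, -838, -1340, -2010. Second differences: -142, -238, -358, -502, -670. Third differences: -96, -120, -144, -168. Fourth differences: -24, -24, -24.
Level-4 differences are constant, so T has degree 4.
Fitting a degree-4 polynomial gives T(k) = -k^4 - 2k³ + 2k² - 7k - 5.
Then T(9) = -7925.

-7925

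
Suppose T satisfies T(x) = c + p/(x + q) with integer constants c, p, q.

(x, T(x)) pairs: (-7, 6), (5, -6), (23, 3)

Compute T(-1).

(T(x) − c)(x + q) = p for each data point; the three points give a linear system in c and q, then p follows.
Solving: c = 4, q = -3, p = -20, so T(x) = 4 − 20/(x − 3).
Then T(-1) = 4 − 20/(-4) = 9.

9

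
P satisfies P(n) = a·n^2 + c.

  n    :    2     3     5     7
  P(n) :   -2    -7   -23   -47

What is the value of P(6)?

-34

From P(2) = -2 and P(3) = -7: 4a + c = -2 and 9a + c = -7.
Subtracting: 5a = -5, so a = -1; then c = -2 − (-1)·4 = 2.
So P(n) = -1n² + 2, and P(6) = -34.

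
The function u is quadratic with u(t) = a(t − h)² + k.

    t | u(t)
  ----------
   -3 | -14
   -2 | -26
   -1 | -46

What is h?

First differences -12, -20; second difference -8 = 2a, so a = -4.
Expanding, the t-coefficient is −2ah = 8h; matching it to the data gives h = -4, and then k = -10.
So u(t) = -4(t + 4)² − 10.
Hence h = -4.

-4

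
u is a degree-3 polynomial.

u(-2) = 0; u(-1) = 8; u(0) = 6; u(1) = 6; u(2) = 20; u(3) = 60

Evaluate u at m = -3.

First differences: 8, -2, 0, 14, 40. Second differences: -10, 2, 14, 26. Third differences: 12, 12, 12.
Level-3 differences are constant, so u has degree 3.
Fitting a degree-3 polynomial gives u(m) = 2m³ + m² - 3m + 6.
Then u(-3) = -30.

-30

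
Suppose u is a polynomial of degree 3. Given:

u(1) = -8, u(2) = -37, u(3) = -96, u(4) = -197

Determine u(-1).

8

Write u(m) = am³ + bm² + cm + d; the 4 given values yield a linear system in the 4 coefficients.
Solving, u(m) = -2m³ - 3m² - 6m + 3.
Then u(-1) = 8.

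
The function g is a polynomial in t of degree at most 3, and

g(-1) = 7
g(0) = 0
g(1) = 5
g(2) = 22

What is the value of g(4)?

92

First differences: -7, 5, 17. Second differences: 12, 12.
Level-2 differences are constant, so g has degree 2.
Fitting a degree-2 polynomial gives g(t) = 6t² - t.
Then g(4) = 92.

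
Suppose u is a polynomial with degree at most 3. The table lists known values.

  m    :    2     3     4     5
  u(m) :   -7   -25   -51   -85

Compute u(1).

First differences: -18, -26, -34. Second differences: -8, -8.
Level-2 differences are constant, so u has degree 2.
Fitting a degree-2 polynomial gives u(m) = -4m² + 2m + 5.
Then u(1) = 3.

3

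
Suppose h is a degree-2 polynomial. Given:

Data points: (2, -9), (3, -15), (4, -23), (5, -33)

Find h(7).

-59

Write h(m) = am² + bm + c; the 4 given values yield a linear system in the 3 coefficients.
Solving, h(m) = -m² - m - 3.
Then h(7) = -59.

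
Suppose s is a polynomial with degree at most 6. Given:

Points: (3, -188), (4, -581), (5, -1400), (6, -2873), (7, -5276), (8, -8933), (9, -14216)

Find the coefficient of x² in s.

First differences: -393, -819, -1473, -2403, -3657, -5283. Second differences: -426, -654, -930, -1254, -1626. Third differences: -228, -276, -324, -372. Fourth differences: -48, -48, -48.
Level-4 differences are constant, so s has degree 4.
Fitting a degree-4 polynomial gives s(x) = -2x^4 - 2x³ + 5x² - 4x - 5.
The coefficient of x² is 5.

5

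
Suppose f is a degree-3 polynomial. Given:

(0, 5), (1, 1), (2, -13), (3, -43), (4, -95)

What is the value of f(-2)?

Write f(t) = at³ + bt² + ct + d; the 5 given values yield a linear system in the 4 coefficients.
Solving, f(t) = -t³ - 2t² - t + 5.
Then f(-2) = 7.

7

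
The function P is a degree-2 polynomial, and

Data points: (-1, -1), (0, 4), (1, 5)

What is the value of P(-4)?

-40

Write P(k) = ak² + bk + c; the 3 given values yield a linear system in the 3 coefficients.
Solving, P(k) = -2k² + 3k + 4.
Then P(-4) = -40.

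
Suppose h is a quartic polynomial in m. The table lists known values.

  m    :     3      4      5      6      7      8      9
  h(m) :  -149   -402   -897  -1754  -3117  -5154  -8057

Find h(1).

-9

Write h(m) = am^4 + bm³ + cm² + dm + e; the 7 given values yield a linear system in the 5 coefficients.
Solving, h(m) = -m^4 - 2m³ - 4m - 2.
Then h(1) = -9.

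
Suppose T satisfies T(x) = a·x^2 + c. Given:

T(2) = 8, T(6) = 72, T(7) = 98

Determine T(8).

From T(2) = 8 and T(6) = 72: 4a + c = 8 and 36a + c = 72.
Subtracting: 32a = 64, so a = 2; then c = 8 − 2·4 = 0.
So T(x) = 2x² + 0, and T(8) = 128.

128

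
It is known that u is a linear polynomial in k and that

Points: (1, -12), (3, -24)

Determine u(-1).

Write u(k) = ak + b; the 2 given values yield a linear system in the 2 coefficients.
Solving, u(k) = -6k - 6.
Then u(-1) = 0.

0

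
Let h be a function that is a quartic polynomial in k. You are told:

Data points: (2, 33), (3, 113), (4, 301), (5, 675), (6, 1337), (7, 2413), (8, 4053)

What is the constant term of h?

First differences: 80, 188, 374, 662, 1076, 1640. Second differences: 108, 186, 288, 414, 564. Third differences: 78, 102, 126, 150. Fourth differences: 24, 24, 24.
Level-4 differences are constant, so h has degree 4.
Fitting a degree-4 polynomial gives h(k) = k^4 - k³ + 8k² - 6k + 5.
The constant term is h(0) = 5.

5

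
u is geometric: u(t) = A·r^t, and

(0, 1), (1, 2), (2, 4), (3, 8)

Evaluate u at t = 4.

Consecutive ratio: 2/1 = 2, and 4/2 = 2, so r = 2.
Then A·2^0 = 1 gives A = 1, and u(t) = 1·2^t.
u(4) = 1·2^4 = 16.

16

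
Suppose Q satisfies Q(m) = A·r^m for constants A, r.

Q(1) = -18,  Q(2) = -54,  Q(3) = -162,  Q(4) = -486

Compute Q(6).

Consecutive ratio: -54/(-18) = 3, and -162/(-54) = 3, so r = 3.
Then A·3^1 = -18 gives A = -6, and Q(m) = -6·3^m.
Q(6) = -6·3^6 = -4374.

-4374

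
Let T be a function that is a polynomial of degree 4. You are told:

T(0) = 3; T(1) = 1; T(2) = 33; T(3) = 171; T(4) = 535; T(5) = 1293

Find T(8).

8331

Write T(t) = at^4 + bt³ + ct² + dt + e; the 6 given values yield a linear system in the 5 coefficients.
Solving, T(t) = 2t^4 + 3t² - 7t + 3.
Then T(8) = 8331.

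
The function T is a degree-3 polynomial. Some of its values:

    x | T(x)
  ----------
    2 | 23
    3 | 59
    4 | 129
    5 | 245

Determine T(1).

9

Write T(x) = ax³ + bx² + cx + d; the 4 given values yield a linear system in the 4 coefficients.
Solving, T(x) = 2x³ - x² + 3x + 5.
Then T(1) = 9.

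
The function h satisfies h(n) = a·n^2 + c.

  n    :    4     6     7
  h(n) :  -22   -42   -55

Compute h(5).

From h(4) = -22 and h(6) = -42: 16a + c = -22 and 36a + c = -42.
Subtracting: 20a = -20, so a = -1; then c = -22 − (-1)·16 = -6.
So h(n) = -1n² − 6, and h(5) = -31.

-31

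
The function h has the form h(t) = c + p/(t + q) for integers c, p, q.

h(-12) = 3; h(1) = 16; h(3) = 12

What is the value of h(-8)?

1

(h(t) − c)(t + q) = p for each data point; the three points give a linear system in c and q, then p follows.
Solving: c = 6, q = 2, p = 30, so h(t) = 6 + 30/(t + 2).
Then h(-8) = 6 + 30/(-6) = 1.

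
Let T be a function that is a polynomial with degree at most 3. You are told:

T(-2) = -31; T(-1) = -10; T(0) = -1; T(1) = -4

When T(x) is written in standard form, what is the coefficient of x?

First differences: 21, 9, -3. Second differences: -12, -12.
Level-2 differences are constant, so T has degree 2.
Fitting a degree-2 polynomial gives T(x) = -6x² + 3x - 1.
The coefficient of x is 3.

3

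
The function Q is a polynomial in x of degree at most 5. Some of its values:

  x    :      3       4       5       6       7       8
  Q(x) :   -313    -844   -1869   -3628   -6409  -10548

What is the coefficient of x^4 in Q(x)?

-2

First differences: -531, -1025, -1759, -2781, -4139. Second differences: -494, -734, -1022, -1358. Third differences: -240, -288, -336. Fourth differences: -48, -48.
Level-4 differences are constant, so Q has degree 4.
Fitting a degree-4 polynomial gives Q(x) = -2x^4 - 4x³ - 5x² + 2x - 4.
The coefficient of x^4 is -2.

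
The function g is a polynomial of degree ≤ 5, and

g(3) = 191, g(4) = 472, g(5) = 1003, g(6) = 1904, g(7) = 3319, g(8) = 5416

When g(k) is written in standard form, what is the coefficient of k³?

Write g(k) = ak^5 + bk^4 + ck³ + dk² + ek + p; the 6 given values yield a linear system in the 6 coefficients.
Solving, the leading coefficient vanishes, and g(k) = k^4 + 2k³ + 4k² + 4k + 8.
The coefficient of k³ is 2.

2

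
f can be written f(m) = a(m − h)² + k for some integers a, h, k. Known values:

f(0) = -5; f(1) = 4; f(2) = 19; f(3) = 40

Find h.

First differences 9, 15, 21; second difference 6 = 2a, so a = 3.
Expanding, the m-coefficient is −2ah = -6h; matching it to the data gives h = -1, and then k = -8.
So f(m) = 3(m + 1)² − 8.
Hence h = -1.

-1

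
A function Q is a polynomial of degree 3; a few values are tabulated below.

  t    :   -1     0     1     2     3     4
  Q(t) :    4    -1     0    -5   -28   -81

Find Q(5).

-176

First differences: -5, 1, -5, -23, -53. Second differences: 6, -6, -18, -30. Third differences: -12, -12, -12.
Level-3 differences are constant, so Q has degree 3.
Fitting a degree-3 polynomial gives Q(t) = -2t³ + 3t² - 1.
Then Q(5) = -176.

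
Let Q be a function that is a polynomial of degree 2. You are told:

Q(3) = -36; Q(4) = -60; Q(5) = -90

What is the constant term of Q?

Write Q(t) = at² + bt + c; the 3 given values yield a linear system in the 3 coefficients.
Solving, Q(t) = -3t² - 3t.
The constant term is Q(0) = 0.

0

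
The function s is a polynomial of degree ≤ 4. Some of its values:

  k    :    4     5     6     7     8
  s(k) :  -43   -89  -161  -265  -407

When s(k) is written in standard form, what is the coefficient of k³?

First differences: -46, -72, -104, -142. Second differences: -26, -32, -38. Third differences: -6, -6.
Level-3 differences are constant, so s has degree 3.
Fitting a degree-3 polynomial gives s(k) = -k³ + 2k² - 3k + 1.
The coefficient of k³ is -1.

-1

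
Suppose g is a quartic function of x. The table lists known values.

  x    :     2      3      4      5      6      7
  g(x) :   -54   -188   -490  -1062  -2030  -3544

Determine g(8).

Write g(x) = ax^4 + bx³ + cx² + dx + e; the 6 given values yield a linear system in the 5 coefficients.
Solving, g(x) = -x^4 - 3x³ - 2x² - 2x - 2.
Then g(8) = -5778.

-5778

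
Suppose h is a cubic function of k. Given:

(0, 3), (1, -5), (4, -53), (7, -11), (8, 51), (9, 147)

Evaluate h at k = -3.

Write h(k) = ak³ + bk² + ck + d; the 6 given values yield a linear system in the 4 coefficients.
Solving, h(k) = k³ - 7k² - 2k + 3.
Then h(-3) = -81.

-81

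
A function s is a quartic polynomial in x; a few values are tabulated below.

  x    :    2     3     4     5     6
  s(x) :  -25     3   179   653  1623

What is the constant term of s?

3

Write s(x) = ax^4 + bx³ + cx² + dx + e; the 5 given values yield a linear system in the 5 coefficients.
Solving, s(x) = 2x^4 - 3x³ - 9x² + 3.
The constant term is s(0) = 3.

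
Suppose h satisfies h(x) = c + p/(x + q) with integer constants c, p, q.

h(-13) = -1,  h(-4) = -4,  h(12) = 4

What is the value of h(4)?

16

(h(x) − c)(x + q) = p for each data point; the three points give a linear system in c and q, then p follows.
Solving: c = 1, q = -2, p = 30, so h(x) = 1 + 30/(x − 2).
Then h(4) = 1 + 30/2 = 16.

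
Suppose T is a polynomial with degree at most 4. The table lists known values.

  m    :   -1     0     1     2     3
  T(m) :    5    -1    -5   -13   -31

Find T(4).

Write T(m) = am^4 + bm³ + cm² + dm + e; the 5 given values yield a linear system in the 5 coefficients.
Solving, the leading coefficient vanishes, and T(m) = -m³ + m² - 4m - 1.
Then T(4) = -65.

-65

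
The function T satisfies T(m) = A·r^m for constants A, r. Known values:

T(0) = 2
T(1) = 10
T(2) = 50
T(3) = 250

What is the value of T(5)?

Consecutive ratio: 10/2 = 5, and 50/10 = 5, so r = 5.
Then A·5^0 = 2 gives A = 2, and T(m) = 2·5^m.
T(5) = 2·5^5 = 6250.

6250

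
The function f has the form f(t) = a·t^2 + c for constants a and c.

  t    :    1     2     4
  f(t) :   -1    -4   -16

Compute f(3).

-9

From f(1) = -1 and f(2) = -4: 1a + c = -1 and 4a + c = -4.
Subtracting: 3a = -3, so a = -1; then c = -1 − (-1)·1 = 0.
So f(t) = -1t² + 0, and f(3) = -9.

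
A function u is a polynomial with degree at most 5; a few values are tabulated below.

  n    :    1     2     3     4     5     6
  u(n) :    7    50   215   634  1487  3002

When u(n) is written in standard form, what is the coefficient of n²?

First differences: 43, 165, 419, 853, 1515. Second differences: 122, 254, 434, 662. Third differences: 132, 180, 228. Fourth differences: 48, 48.
Level-4 differences are constant, so u has degree 4.
Fitting a degree-4 polynomial gives u(n) = 2n^4 + 2n³ - n² + 2n + 2.
The coefficient of n² is -1.

-1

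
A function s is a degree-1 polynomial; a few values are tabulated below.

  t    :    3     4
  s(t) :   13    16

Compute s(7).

25

Write s(t) = at + b; the 2 given values yield a linear system in the 2 coefficients.
Solving, s(t) = 3t + 4.
Then s(7) = 25.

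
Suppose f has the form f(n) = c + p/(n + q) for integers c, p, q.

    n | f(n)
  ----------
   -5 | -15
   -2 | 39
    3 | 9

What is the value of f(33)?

(f(n) − c)(n + q) = p for each data point; the three points give a linear system in c and q, then p follows.
Solving: c = 3, q = 3, p = 36, so f(n) = 3 + 36/(n + 3).
Then f(33) = 3 + 36/36 = 4.

4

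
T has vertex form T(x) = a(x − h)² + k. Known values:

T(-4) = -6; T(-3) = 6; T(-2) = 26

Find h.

First differences 12, 20; second difference 8 = 2a, so a = 4.
Expanding, the x-coefficient is −2ah = -8h; matching it to the data gives h = -5, and then k = -10.
So T(x) = 4(x + 5)² − 10.
Hence h = -5.

-5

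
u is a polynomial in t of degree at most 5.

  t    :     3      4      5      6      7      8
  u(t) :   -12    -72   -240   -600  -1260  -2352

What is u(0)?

Write u(t) = at^5 + bt^4 + ct³ + dt² + et + p; the 6 given values yield a linear system in the 6 coefficients.
Solving, the leading coefficient vanishes, and u(t) = -t^4 + 4t³ - 5t² + 2t.
Then u(0) = 0.

0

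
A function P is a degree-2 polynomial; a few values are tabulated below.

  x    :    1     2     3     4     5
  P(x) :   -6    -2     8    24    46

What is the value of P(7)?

First differences: 4, 10, 16, 22. Second differences: 6, 6, 6.
Level-2 differences are constant, so P has degree 2.
Fitting a degree-2 polynomial gives P(x) = 3x² - 5x - 4.
Then P(7) = 108.

108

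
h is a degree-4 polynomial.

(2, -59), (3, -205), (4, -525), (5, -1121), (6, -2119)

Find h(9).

-9145

Write h(t) = at^4 + bt³ + ct² + dt + e; the 5 given values yield a linear system in the 5 coefficients.
Solving, h(t) = -t^4 - 3t³ - 5t² + t - 1.
Then h(9) = -9145.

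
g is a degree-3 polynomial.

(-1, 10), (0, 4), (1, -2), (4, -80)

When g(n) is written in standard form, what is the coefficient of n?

Write g(n) = an³ + bn² + cn + d; the 4 given values yield a linear system in the 4 coefficients.
Solving, g(n) = -n³ - 5n + 4.
The coefficient of n is -5.

-5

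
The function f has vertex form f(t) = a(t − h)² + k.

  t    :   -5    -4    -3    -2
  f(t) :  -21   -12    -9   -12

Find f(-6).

First differences 9, 3, -3; second difference -6 = 2a, so a = -3.
Expanding, the t-coefficient is −2ah = 6h; matching it to the data gives h = -3, and then k = -9.
So f(t) = -3(t + 3)² − 9.
f(-6) = -3·(-3)² − 9 = -36.

-36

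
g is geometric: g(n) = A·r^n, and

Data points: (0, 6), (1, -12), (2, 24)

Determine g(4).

96

Consecutive ratio: -12/6 = -2, and 24/(-12) = -2, so r = -2.
Then A·(-2)^0 = 6 gives A = 6, and g(n) = 6·(-2)^n.
g(4) = 6·(-2)^4 = 96.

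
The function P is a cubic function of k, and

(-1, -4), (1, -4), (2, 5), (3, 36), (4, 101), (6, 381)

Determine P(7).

Write P(k) = ak³ + bk² + ck + d; the 6 given values yield a linear system in the 4 coefficients.
Solving, P(k) = 2k³ - k² - 2k - 3.
Then P(7) = 620.

620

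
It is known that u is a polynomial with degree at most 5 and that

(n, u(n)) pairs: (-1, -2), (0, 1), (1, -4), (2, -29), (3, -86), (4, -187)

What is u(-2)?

-1

First differences: 3, -5, -25, -57, -101. Second differences: -8, -20, -32, -44. Third differences: -12, -12, -12.
Level-3 differences are constant, so u has degree 3.
Fitting a degree-3 polynomial gives u(n) = -2n³ - 4n² + n + 1.
Then u(-2) = -1.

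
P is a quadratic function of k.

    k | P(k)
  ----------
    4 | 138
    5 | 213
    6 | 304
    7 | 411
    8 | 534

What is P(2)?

36

Write P(k) = ak² + bk + c; the 5 given values yield a linear system in the 3 coefficients.
Solving, P(k) = 8k² + 3k - 2.
Then P(2) = 36.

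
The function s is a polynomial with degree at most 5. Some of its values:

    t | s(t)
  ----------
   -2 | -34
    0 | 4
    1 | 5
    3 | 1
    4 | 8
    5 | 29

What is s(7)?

Write s(t) = at^5 + bt^4 + ct³ + dt² + et + p; the 6 given values yield a linear system in the 6 coefficients.
Solving, the top 2 coefficients vanish, and s(t) = t³ - 5t² + 5t + 4.
Then s(7) = 137.

137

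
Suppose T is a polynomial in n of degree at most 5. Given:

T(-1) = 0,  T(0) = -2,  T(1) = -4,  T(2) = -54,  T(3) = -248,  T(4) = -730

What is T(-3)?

-44

Write T(n) = an^5 + bn^4 + cn³ + dn² + en + p; the 6 given values yield a linear system in the 6 coefficients.
Solving, the leading coefficient vanishes, and T(n) = -2n^4 - 4n³ + 2n² + 2n - 2.
Then T(-3) = -44.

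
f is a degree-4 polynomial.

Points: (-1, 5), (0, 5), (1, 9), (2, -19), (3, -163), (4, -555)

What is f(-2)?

-3

First differences: 0, 4, -28, -144, -392. Second differences: 4, -32, -116, -248. Third differences: -36, -84, -132. Fourth differences: -48, -48.
Level-4 differences are constant, so f has degree 4.
Fitting a degree-4 polynomial gives f(k) = -2k^4 - 2k³ + 4k² + 4k + 5.
Then f(-2) = -3.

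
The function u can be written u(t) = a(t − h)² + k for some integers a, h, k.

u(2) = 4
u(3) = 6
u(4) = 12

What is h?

First differences 2, 6; second difference 4 = 2a, so a = 2.
Expanding, the t-coefficient is −2ah = -4h; matching it to the data gives h = 2, and then k = 4.
So u(t) = 2(t − 2)² + 4.
Hence h = 2.

2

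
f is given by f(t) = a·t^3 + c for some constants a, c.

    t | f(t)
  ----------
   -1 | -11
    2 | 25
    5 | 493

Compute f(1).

-3

From f(-1) = -11 and f(2) = 25: -1a + c = -11 and 8a + c = 25.
Subtracting: 9a = 36, so a = 4; then c = -11 − 4·(-1) = -7.
So f(t) = 4t³ − 7, and f(1) = -3.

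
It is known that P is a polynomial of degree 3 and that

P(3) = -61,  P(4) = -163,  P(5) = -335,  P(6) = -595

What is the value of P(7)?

-961

Write P(t) = at³ + bt² + ct + d; the 4 given values yield a linear system in the 4 coefficients.
Solving, P(t) = -3t³ + t² + 2t + 5.
Then P(7) = -961.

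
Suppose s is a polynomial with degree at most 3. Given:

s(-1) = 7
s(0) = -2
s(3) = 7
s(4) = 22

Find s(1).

Write s(k) = ak³ + bk² + ck + d; the 4 given values yield a linear system in the 4 coefficients.
Solving, the leading coefficient vanishes, and s(k) = 3k² - 6k - 2.
Then s(1) = -5.

-5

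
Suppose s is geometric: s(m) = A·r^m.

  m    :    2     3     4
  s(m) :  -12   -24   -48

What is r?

Consecutive ratio: -24/(-12) = 2, and -48/(-24) = 2, so r = 2.
Then A·2^2 = -12 gives A = -3, and s(m) = -3·2^m.

2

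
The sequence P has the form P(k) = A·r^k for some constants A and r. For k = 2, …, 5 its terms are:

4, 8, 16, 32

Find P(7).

Consecutive ratio: 8/4 = 2, and 16/8 = 2, so r = 2.
Then A·2^2 = 4 gives A = 1, and P(k) = 1·2^k.
P(7) = 1·2^7 = 128.

128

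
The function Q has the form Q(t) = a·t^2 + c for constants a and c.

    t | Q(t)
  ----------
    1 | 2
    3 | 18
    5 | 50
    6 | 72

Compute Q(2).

8

From Q(1) = 2 and Q(3) = 18: 1a + c = 2 and 9a + c = 18.
Subtracting: 8a = 16, so a = 2; then c = 2 − 2·1 = 0.
So Q(t) = 2t² + 0, and Q(2) = 8.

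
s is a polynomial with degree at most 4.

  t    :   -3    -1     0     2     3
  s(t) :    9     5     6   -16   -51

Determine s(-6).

120

Write s(t) = at^4 + bt³ + ct² + dt + e; the 5 given values yield a linear system in the 5 coefficients.
Solving, the leading coefficient vanishes, and s(t) = -t³ - 3t² - t + 6.
Then s(-6) = 120.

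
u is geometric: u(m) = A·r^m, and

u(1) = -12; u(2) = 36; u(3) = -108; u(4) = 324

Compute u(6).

2916

Consecutive ratio: 36/(-12) = -3, and -108/36 = -3, so r = -3.
Then A·(-3)^1 = -12 gives A = 4, and u(m) = 4·(-3)^m.
u(6) = 4·(-3)^6 = 2916.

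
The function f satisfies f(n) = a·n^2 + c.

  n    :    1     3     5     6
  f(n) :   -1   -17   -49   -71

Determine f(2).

-7

From f(1) = -1 and f(3) = -17: 1a + c = -1 and 9a + c = -17.
Subtracting: 8a = -16, so a = -2; then c = -1 − (-2)·1 = 1.
So f(n) = -2n² + 1, and f(2) = -7.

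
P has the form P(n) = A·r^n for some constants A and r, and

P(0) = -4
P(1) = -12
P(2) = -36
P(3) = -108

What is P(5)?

-972

Consecutive ratio: -12/(-4) = 3, and -36/(-12) = 3, so r = 3.
Then A·3^0 = -4 gives A = -4, and P(n) = -4·3^n.
P(5) = -4·3^5 = -972.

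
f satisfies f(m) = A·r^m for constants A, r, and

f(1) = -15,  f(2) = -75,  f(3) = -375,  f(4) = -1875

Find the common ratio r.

Consecutive ratio: -75/(-15) = 5, and -375/(-75) = 5, so r = 5.
Then A·5^1 = -15 gives A = -3, and f(m) = -3·5^m.

5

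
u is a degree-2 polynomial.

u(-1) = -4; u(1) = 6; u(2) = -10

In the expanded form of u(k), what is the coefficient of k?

5

Write u(k) = ak² + bk + c; the 3 given values yield a linear system in the 3 coefficients.
Solving, u(k) = -7k² + 5k + 8.
The coefficient of k is 5.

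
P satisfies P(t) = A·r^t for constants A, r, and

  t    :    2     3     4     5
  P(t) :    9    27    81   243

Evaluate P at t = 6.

Consecutive ratio: 27/9 = 3, and 81/27 = 3, so r = 3.
Then A·3^2 = 9 gives A = 1, and P(t) = 1·3^t.
P(6) = 1·3^6 = 729.

729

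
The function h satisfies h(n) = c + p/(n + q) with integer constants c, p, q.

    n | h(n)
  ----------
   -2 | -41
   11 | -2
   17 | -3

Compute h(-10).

(h(n) − c)(n + q) = p for each data point; the three points give a linear system in c and q, then p follows.
Solving: c = -5, q = 1, p = 36, so h(n) = -5 + 36/(n + 1).
Then h(-10) = -5 + 36/(-9) = -9.

-9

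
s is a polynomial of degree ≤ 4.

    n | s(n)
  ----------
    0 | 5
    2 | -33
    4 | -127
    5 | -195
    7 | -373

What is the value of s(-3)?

Write s(n) = an^4 + bn³ + cn² + dn + e; the 5 given values yield a linear system in the 5 coefficients.
Solving, the top 2 coefficients vanish, and s(n) = -7n² - 5n + 5.
Then s(-3) = -43.

-43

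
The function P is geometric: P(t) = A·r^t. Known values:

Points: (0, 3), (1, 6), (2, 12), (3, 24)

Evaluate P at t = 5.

96

Consecutive ratio: 6/3 = 2, and 12/6 = 2, so r = 2.
Then A·2^0 = 3 gives A = 3, and P(t) = 3·2^t.
P(5) = 3·2^5 = 96.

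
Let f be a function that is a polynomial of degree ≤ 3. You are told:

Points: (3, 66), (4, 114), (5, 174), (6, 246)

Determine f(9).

534

First differences: 48, 60, 72. Second differences: 12, 12.
Level-2 differences are constant, so f has degree 2.
Fitting a degree-2 polynomial gives f(x) = 6x² + 6x - 6.
Then f(9) = 534.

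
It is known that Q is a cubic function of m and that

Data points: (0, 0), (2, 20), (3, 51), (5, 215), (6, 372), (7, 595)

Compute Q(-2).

-44

Write Q(m) = am³ + bm² + cm + d; the 6 given values yield a linear system in the 4 coefficients.
Solving, Q(m) = 2m³ - 3m² + 8m.
Then Q(-2) = -44.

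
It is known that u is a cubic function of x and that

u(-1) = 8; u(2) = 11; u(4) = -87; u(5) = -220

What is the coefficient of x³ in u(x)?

Write u(x) = ax³ + bx² + cx + d; the 4 given values yield a linear system in the 4 coefficients.
Solving, u(x) = -3x³ + 5x² + 5x + 5.
The coefficient of x³ is -3.

-3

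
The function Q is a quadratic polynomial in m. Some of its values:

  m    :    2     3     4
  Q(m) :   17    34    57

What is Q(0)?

Write Q(m) = am² + bm + c; the 3 given values yield a linear system in the 3 coefficients.
Solving, Q(m) = 3m² + 2m + 1.
The constant term is Q(0) = 1.

1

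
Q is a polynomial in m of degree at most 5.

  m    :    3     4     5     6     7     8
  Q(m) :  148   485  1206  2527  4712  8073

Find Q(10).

19811

First differences: 337, 721, 1321, 2185, 3361. Second differences: 384, 600, 864, 1176. Third differences: 216, 264, 312. Fourth differences: 48, 48.
Level-4 differences are constant, so Q has degree 4.
Fitting a degree-4 polynomial gives Q(m) = 2m^4 - 2m² + m + 1.
Then Q(10) = 19811.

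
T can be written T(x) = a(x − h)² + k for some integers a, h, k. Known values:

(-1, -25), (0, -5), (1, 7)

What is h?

2

First differences 20, 12; second difference -8 = 2a, so a = -4.
Expanding, the x-coefficient is −2ah = 8h; matching it to the data gives h = 2, and then k = 11.
So T(x) = -4(x − 2)² + 11.
Hence h = 2.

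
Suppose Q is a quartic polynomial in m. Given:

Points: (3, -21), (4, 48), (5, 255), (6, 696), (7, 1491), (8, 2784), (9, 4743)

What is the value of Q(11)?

11451

First differences: 69, 207, 441, 795, 1293, 1959. Second differences: 138, 234, 354, 498, 666. Third differences: 96, 120, 144, 168. Fourth differences: 24, 24, 24.
Level-4 differences are constant, so Q has degree 4.
Fitting a degree-4 polynomial gives Q(m) = m^4 - 2m³ - 4m² - 4m.
Then Q(11) = 11451.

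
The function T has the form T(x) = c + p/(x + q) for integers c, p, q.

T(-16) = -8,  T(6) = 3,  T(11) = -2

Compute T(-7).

(T(x) − c)(x + q) = p for each data point; the three points give a linear system in c and q, then p follows.
Solving: c = -6, q = -2, p = 36, so T(x) = -6 + 36/(x − 2).
Then T(-7) = -6 + 36/(-9) = -10.

-10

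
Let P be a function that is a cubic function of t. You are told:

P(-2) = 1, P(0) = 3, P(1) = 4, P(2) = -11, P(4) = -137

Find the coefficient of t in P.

Write P(t) = at³ + bt² + ct + d; the 5 given values yield a linear system in the 4 coefficients.
Solving, P(t) = -2t³ - 2t² + 5t + 3.
The coefficient of t is 5.

5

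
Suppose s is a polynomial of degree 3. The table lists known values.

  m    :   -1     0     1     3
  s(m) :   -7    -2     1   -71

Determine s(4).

-182

Write s(m) = am³ + bm² + cm + d; the 4 given values yield a linear system in the 4 coefficients.
Solving, s(m) = -3m³ - m² + 7m - 2.
Then s(4) = -182.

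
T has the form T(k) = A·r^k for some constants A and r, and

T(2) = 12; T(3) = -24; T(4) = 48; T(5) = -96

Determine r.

Consecutive ratio: -24/12 = -2, and 48/(-24) = -2, so r = -2.
Then A·(-2)^2 = 12 gives A = 3, and T(k) = 3·(-2)^k.

-2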